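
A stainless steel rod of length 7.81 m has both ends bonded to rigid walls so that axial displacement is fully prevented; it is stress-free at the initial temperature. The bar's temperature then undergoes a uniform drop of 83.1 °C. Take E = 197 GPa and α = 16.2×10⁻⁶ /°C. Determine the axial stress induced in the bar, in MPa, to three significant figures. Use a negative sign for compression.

Free thermal expansion αLΔT = 16.2e-6 · 7810 · -83.1 = -10.51 mm.
The walls impose strain ε = −(-10.51)/7810 = 1.3462e-03; σ = Eε = 197000 · 1.3462e-03 = 265.2 MPa.

265 MPa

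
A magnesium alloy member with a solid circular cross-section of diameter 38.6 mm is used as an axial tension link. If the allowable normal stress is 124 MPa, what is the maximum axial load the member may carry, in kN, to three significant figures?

A = 1170 mm².
P_max = σ_allow · A = 124 · 1170 = 145100 N = 145.1 kN.

145 kN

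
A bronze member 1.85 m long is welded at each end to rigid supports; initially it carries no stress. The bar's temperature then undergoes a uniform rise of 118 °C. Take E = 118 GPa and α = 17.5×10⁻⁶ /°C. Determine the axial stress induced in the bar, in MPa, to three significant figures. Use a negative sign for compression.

-244 MPa

Free thermal expansion αLΔT = 17.5e-6 · 1850 · 118 = 3.82 mm.
The walls impose strain ε = −(3.82)/1850 = -2.0650e-03; σ = Eε = 118000 · -2.0650e-03 = -243.7 MPa.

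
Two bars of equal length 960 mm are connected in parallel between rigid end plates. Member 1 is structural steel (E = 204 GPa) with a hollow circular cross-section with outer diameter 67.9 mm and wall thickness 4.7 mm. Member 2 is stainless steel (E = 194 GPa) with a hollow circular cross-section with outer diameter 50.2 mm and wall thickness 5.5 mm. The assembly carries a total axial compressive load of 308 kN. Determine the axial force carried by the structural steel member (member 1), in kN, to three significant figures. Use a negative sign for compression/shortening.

-172 kN

A_1 = 933.2 mm².
A_2 = 772.4 mm².
Equal strain + equilibrium ⇒ each member carries load in proportion to AE: A₁E₁ = 190400000 N, A₂E₂ = 149800000 N, ΣAE = 340200000 N.
F₁ = P·A₁E₁/ΣAE = -308000·190400000/340200000 = -172300 N.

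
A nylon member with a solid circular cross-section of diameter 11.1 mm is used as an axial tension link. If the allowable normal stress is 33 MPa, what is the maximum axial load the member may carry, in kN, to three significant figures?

3.19 kN

A = 96.77 mm².
P_max = σ_allow · A = 33 · 96.77 = 3193 N = 3.193 kN.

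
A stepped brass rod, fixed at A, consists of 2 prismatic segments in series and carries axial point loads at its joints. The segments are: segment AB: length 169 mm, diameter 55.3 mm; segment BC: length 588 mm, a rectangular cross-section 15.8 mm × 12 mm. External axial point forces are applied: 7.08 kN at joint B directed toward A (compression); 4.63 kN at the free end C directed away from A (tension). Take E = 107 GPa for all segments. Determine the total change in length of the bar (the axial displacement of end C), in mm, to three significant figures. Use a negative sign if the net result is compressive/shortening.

0.133 mm

Internal axial forces (sectioning from the free end, tension +): N_BC = 4.63 kN, N_AB = -2.45 kN.
A_AB = 2402 mm².
A_BC = 189.6 mm².
δ_AB = -2450·169/(2402·107000) = -0.001611 mm
δ_BC = 4630·588/(189.6·107000) = 0.1342 mm
δ = Σδ_i = 0.1326 mm.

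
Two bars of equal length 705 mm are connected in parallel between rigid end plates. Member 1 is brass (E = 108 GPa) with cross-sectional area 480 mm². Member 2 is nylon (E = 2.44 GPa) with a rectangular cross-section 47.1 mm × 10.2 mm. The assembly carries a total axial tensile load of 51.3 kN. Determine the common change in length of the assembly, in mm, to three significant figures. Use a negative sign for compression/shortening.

A_2 = 480.4 mm².
Equal strain + equilibrium ⇒ each member carries load in proportion to AE: A₁E₁ = 51840000 N, A₂E₂ = 1172000 N, ΣAE = 53010000 N.
δ = PL/ΣAE = 51300·705/53010000 = 0.6822 mm.

0.682 mm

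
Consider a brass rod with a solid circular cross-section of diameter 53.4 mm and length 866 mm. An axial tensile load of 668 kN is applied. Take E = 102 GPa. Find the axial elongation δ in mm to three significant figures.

2.53 mm

A = 2240 mm².
δ_mech = NL/(AE) = 668000·866/(2240·102000) = 2.532 mm.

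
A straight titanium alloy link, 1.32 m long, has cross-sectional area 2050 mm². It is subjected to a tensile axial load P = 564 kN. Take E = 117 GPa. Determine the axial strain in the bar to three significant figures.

σ = N/A = 275.1 MPa; ε = σ/E = 275.1/117000 = 2.351e-03.

0.00235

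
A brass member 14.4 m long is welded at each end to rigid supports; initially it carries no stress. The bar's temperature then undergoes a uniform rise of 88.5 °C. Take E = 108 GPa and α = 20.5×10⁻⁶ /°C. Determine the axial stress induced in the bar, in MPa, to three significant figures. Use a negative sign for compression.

Free thermal expansion αLΔT = 20.5e-6 · 14400 · 88.5 = 26.13 mm.
The walls impose strain ε = −(26.13)/14400 = -1.8143e-03; σ = Eε = 108000 · -1.8143e-03 = -195.9 MPa.

-196 MPa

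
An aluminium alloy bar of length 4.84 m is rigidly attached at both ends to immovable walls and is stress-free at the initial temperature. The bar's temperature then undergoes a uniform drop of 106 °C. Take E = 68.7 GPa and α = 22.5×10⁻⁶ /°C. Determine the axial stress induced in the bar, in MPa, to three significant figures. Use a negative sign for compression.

164 MPa

Free thermal expansion αLΔT = 22.5e-6 · 4840 · -106 = -11.54 mm.
The walls impose strain ε = −(-11.54)/4840 = 2.3850e-03; σ = Eε = 68700 · 2.3850e-03 = 163.8 MPa.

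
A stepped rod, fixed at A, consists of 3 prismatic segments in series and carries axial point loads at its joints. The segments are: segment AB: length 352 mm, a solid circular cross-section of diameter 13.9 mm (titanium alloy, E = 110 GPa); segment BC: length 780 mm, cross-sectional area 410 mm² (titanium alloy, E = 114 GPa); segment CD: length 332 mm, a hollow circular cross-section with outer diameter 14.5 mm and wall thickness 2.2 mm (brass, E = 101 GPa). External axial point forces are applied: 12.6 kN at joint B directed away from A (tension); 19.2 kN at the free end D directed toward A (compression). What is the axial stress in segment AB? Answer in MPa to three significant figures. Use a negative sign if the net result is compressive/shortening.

-43.5 MPa

Internal axial forces (sectioning from the free end, tension +): N_CD = -19.2 kN, N_BC = -19.2 kN, N_AB = -6.6 kN.
A_AB = 151.7 mm².
σ_AB = N_AB/A_AB = -6600/151.7 = -43.49 MPa.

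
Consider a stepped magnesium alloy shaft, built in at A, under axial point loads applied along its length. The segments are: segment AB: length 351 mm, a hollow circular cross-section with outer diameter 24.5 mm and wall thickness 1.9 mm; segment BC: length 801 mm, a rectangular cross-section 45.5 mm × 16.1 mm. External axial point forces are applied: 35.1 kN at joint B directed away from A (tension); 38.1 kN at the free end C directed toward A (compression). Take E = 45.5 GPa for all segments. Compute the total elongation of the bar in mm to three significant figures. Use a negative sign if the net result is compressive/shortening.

-1.09 mm

Internal axial forces (sectioning from the free end, tension +): N_BC = -38.1 kN, N_AB = -3 kN.
A_AB = 134.9 mm².
A_BC = 732.6 mm².
δ_AB = -3000·351/(134.9·45500) = -0.1716 mm
δ_BC = -38100·801/(732.6·45500) = -0.9156 mm
δ = Σδ_i = -1.087 mm.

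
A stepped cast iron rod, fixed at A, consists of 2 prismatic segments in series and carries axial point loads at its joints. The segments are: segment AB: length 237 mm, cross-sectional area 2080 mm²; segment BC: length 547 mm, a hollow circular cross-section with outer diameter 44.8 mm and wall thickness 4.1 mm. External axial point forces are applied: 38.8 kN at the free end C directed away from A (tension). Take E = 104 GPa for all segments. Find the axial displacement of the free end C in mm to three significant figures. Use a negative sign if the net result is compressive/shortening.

0.432 mm

Internal axial forces (sectioning from the free end, tension +): N_BC = 38.8 kN, N_AB = 38.8 kN.
A_BC = 524.2 mm².
δ_AB = 38800·237/(2080·104000) = 0.04251 mm
δ_BC = 38800·547/(524.2·104000) = 0.3893 mm
δ = Σδ_i = 0.4318 mm.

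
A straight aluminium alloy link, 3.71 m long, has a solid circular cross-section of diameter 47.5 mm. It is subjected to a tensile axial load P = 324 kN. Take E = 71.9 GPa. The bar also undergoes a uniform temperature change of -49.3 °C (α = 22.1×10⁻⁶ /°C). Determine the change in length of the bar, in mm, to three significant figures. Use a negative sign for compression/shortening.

A = 1772 mm².
δ_mech = NL/(AE) = 324000·3710/(1772·71900) = 9.434 mm.
δ_thermal = αLΔT = 22.1e-6·3710·-49.3 = -4.042 mm.
δ = δ_mech + δ_thermal = 5.392 mm.

5.39 mm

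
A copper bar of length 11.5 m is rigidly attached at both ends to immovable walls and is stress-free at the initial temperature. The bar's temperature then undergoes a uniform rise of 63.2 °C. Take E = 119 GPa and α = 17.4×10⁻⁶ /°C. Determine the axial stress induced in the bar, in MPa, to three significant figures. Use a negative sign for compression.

Free thermal expansion αLΔT = 17.4e-6 · 11500 · 63.2 = 12.65 mm.
The walls impose strain ε = −(12.65)/11500 = -1.0997e-03; σ = Eε = 119000 · -1.0997e-03 = -130.9 MPa.

-131 MPa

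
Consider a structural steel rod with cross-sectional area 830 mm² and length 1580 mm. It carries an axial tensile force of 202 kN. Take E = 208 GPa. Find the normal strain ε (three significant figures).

σ = N/A = 243.4 MPa; ε = σ/E = 243.4/208000 = 1.170e-03.

0.00117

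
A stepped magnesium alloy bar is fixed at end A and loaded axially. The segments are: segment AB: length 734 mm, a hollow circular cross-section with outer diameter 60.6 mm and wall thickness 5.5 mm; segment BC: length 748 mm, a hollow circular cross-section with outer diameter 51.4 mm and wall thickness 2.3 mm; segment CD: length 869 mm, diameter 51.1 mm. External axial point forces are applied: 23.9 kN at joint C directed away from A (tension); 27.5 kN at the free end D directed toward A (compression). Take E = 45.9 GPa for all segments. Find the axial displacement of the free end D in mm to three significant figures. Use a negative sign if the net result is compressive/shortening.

-0.480 mm

Internal axial forces (sectioning from the free end, tension +): N_CD = -27.5 kN, N_BC = -3.6 kN, N_AB = -3.6 kN.
A_AB = 952.1 mm².
A_BC = 354.8 mm².
A_CD = 2051 mm².
δ_AB = -3600·734/(952.1·45900) = -0.06047 mm
δ_BC = -3600·748/(354.8·45900) = -0.1654 mm
δ_CD = -27500·869/(2051·45900) = -0.2539 mm
δ = Σδ_i = -0.4797 mm.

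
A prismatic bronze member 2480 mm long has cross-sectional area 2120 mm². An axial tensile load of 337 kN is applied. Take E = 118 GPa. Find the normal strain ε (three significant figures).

0.00135

σ = N/A = 159 MPa; ε = σ/E = 159/118000 = 1.347e-03.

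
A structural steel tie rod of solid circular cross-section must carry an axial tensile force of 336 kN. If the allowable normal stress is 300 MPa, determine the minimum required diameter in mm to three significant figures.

37.8 mm

Required area A ≥ P/σ_allow = 336000/300 = 1120 mm².
For a solid circular section, d ≥ √(4A/π) = 37.76 mm.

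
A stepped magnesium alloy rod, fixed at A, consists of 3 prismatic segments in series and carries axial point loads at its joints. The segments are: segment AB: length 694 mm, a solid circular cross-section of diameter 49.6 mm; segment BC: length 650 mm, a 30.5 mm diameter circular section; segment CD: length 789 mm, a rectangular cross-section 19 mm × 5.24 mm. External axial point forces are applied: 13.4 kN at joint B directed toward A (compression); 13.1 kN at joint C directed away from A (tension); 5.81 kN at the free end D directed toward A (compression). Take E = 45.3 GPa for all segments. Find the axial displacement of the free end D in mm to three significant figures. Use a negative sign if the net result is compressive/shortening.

Internal axial forces (sectioning from the free end, tension +): N_CD = -5.81 kN, N_BC = 7.29 kN, N_AB = -6.11 kN.
A_AB = 1932 mm².
A_BC = 730.6 mm².
A_CD = 99.56 mm².
δ_AB = -6110·694/(1932·45300) = -0.04845 mm
δ_BC = 7290·650/(730.6·45300) = 0.1432 mm
δ_CD = -5810·789/(99.56·45300) = -1.016 mm
δ = Σδ_i = -0.9217 mm.

-0.922 mm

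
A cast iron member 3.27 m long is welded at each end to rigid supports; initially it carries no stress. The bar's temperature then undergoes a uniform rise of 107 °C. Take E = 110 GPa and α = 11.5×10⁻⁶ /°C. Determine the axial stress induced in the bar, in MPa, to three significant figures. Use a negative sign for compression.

-135 MPa

Free thermal expansion αLΔT = 11.5e-6 · 3270 · 107 = 4.024 mm.
The walls impose strain ε = −(4.024)/3270 = -1.2305e-03; σ = Eε = 110000 · -1.2305e-03 = -135.4 MPa.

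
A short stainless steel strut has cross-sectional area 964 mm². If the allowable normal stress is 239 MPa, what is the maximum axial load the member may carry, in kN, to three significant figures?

230 kN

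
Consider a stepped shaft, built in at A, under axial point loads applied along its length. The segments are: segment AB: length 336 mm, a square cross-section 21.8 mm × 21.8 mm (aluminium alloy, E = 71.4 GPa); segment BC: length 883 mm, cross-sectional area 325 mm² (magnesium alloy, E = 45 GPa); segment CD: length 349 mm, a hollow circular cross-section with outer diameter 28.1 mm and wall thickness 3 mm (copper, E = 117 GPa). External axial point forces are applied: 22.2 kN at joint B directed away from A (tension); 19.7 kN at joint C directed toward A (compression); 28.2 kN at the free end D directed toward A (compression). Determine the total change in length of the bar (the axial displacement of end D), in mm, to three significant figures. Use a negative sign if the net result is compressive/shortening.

Internal axial forces (sectioning from the free end, tension +): N_CD = -28.2 kN, N_BC = -47.9 kN, N_AB = -25.7 kN.
A_AB = 475.2 mm².
A_CD = 236.6 mm².
δ_AB = -25700·336/(475.2·71400) = -0.2545 mm
δ_BC = -47900·883/(325·45000) = -2.892 mm
δ_CD = -28200·349/(236.6·117000) = -0.3556 mm
δ = Σδ_i = -3.502 mm.

-3.50 mm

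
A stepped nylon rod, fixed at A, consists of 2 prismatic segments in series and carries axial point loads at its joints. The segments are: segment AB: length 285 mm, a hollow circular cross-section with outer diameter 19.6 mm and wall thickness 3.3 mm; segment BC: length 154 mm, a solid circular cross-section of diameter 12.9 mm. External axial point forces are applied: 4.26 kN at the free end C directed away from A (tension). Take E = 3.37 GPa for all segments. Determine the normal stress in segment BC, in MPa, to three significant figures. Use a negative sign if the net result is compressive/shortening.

Internal axial forces (sectioning from the free end, tension +): N_BC = 4.26 kN, N_AB = 4.26 kN.
A_BC = 130.7 mm².
σ_BC = N_BC/A_BC = 4260/130.7 = 32.59 MPa.

32.6 MPa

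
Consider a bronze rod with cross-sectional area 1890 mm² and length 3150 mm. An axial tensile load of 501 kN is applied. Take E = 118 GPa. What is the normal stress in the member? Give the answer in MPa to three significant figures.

σ = N/A = 501000/1890 = 265.1 MPa.

265 MPa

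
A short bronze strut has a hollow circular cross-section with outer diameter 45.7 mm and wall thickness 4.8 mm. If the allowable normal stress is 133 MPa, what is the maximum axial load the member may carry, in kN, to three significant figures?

A = 616.8 mm².
P_max = σ_allow · A = 133 · 616.8 = 82030 N = 82.03 kN.

82.0 kN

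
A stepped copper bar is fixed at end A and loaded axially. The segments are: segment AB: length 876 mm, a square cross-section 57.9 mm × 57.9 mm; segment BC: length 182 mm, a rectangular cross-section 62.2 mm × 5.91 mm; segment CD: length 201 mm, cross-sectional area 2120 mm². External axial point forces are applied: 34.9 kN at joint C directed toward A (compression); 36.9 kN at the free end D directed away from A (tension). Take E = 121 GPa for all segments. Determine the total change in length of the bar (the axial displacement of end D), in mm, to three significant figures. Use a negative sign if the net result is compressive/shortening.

Internal axial forces (sectioning from the free end, tension +): N_CD = 36.9 kN, N_BC = 2 kN, N_AB = 2 kN.
A_AB = 3352 mm².
A_BC = 367.6 mm².
δ_AB = 2000·876/(3352·121000) = 0.004319 mm
δ_BC = 2000·182/(367.6·121000) = 0.008183 mm
δ_CD = 36900·201/(2120·121000) = 0.02891 mm
δ = Σδ_i = 0.04142 mm.

0.0414 mm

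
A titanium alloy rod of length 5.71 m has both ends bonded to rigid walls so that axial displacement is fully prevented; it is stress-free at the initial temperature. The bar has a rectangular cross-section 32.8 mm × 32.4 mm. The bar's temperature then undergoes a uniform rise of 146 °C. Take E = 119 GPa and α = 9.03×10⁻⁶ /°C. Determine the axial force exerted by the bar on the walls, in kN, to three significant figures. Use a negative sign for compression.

-167 kN

Free thermal expansion αLΔT = 9.03e-6 · 5710 · 146 = 7.528 mm.
The walls impose strain ε = −(7.528)/5710 = -1.3184e-03; σ = Eε = 119000 · -1.3184e-03 = -156.9 MPa.
Wall reaction R = σ·A = -156.9·1063 = -166700 N = -166.7 kN.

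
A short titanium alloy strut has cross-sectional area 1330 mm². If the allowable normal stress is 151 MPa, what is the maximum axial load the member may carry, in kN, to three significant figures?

201 kN

P_max = σ_allow · A = 151 · 1330 = 200800 N = 200.8 kN.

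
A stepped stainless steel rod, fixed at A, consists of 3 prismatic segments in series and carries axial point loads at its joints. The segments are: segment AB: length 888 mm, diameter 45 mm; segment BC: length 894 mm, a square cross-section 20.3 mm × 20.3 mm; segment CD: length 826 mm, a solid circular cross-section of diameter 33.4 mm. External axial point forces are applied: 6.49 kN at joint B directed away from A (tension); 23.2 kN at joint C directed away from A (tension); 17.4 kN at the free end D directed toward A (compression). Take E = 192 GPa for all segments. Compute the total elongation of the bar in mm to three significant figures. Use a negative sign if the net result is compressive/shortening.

Internal axial forces (sectioning from the free end, tension +): N_CD = -17.4 kN, N_BC = 5.8 kN, N_AB = 12.29 kN.
A_AB = 1590 mm².
A_BC = 412.1 mm².
A_CD = 876.2 mm².
δ_AB = 12290·888/(1590·192000) = 0.03574 mm
δ_BC = 5800·894/(412.1·192000) = 0.06553 mm
δ_CD = -17400·826/(876.2·192000) = -0.08544 mm
δ = Σδ_i = 0.01584 mm.

0.0158 mm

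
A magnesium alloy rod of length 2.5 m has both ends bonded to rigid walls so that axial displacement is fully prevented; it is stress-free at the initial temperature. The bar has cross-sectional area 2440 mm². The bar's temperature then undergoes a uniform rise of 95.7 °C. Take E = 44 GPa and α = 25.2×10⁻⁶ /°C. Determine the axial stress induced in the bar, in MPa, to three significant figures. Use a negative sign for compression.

-106 MPa

Free thermal expansion αLΔT = 25.2e-6 · 2500 · 95.7 = 6.029 mm.
The walls impose strain ε = −(6.029)/2500 = -2.4116e-03; σ = Eε = 44000 · -2.4116e-03 = -106.1 MPa.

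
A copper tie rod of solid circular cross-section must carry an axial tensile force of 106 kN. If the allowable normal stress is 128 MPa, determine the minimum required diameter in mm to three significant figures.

32.5 mm

Required area A ≥ P/σ_allow = 106000/128 = 828.1 mm².
For a solid circular section, d ≥ √(4A/π) = 32.47 mm.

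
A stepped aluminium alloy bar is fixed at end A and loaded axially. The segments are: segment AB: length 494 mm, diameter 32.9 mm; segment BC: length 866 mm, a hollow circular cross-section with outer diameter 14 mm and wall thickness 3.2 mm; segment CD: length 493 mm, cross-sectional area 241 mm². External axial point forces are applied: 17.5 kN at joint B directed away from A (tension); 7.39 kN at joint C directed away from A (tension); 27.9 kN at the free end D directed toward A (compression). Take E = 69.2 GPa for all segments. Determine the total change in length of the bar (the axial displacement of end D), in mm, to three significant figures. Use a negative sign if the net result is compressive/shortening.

Internal axial forces (sectioning from the free end, tension +): N_CD = -27.9 kN, N_BC = -20.51 kN, N_AB = -3.01 kN.
A_AB = 850.1 mm².
A_BC = 108.6 mm².
δ_AB = -3010·494/(850.1·69200) = -0.02528 mm
δ_BC = -20510·866/(108.6·69200) = -2.364 mm
δ_CD = -27900·493/(241·69200) = -0.8248 mm
δ = Σδ_i = -3.214 mm.

-3.21 mm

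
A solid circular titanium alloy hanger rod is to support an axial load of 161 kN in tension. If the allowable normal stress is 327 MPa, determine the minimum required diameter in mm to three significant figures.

Required area A ≥ P/σ_allow = 161000/327 = 492.4 mm².
For a solid circular section, d ≥ √(4A/π) = 25.04 mm.

25.0 mm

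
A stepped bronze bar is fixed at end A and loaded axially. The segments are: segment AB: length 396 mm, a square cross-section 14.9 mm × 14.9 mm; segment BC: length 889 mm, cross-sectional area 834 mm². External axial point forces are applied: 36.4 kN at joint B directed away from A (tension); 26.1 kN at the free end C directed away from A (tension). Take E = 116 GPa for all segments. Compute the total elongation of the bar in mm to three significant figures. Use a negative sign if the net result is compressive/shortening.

Internal axial forces (sectioning from the free end, tension +): N_BC = 26.1 kN, N_AB = 62.5 kN.
A_AB = 222 mm².
δ_AB = 62500·396/(222·116000) = 0.961 mm
δ_BC = 26100·889/(834·116000) = 0.2398 mm
δ = Σδ_i = 1.201 mm.

1.20 mm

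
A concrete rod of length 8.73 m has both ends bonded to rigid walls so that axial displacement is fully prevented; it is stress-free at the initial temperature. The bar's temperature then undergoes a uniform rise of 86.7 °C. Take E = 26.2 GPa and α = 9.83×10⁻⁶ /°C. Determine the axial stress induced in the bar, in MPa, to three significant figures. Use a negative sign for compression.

-22.3 MPa

Free thermal expansion αLΔT = 9.83e-6 · 8730 · 86.7 = 7.44 mm.
The walls impose strain ε = −(7.44)/8730 = -8.5226e-04; σ = Eε = 26200 · -8.5226e-04 = -22.33 MPa.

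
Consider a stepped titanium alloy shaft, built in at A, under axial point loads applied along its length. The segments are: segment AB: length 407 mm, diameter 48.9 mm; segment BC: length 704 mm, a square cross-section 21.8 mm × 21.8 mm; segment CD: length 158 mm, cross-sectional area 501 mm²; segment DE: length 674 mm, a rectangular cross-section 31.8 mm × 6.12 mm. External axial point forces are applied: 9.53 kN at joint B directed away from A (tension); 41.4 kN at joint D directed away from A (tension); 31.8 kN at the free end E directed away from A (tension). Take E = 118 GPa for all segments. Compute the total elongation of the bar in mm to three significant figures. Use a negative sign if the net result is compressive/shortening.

2.20 mm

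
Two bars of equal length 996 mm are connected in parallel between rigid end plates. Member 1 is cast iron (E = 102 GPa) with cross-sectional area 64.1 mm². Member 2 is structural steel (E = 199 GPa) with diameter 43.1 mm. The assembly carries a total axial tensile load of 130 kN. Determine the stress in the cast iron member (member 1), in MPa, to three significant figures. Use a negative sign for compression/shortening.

44.7 MPa

A_2 = 1459 mm².
Equal strain + equilibrium ⇒ each member carries load in proportion to AE: A₁E₁ = 6538000 N, A₂E₂ = 290300000 N, ΣAE = 296900000 N.
σ₁ = P·E₁/ΣAE = 130000·102000/296900000 = 44.67 MPa.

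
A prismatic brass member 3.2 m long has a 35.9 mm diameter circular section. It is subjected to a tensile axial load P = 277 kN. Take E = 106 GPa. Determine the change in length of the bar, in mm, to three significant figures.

A = 1012 mm².
δ_mech = NL/(AE) = 277000·3200/(1012·106000) = 8.261 mm.

8.26 mm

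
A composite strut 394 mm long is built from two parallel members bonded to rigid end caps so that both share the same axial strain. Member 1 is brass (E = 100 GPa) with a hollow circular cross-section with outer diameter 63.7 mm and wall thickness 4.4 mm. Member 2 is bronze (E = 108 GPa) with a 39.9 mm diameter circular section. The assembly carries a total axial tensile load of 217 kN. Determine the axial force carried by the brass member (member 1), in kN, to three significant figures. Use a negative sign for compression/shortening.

A_1 = 819.7 mm².
A_2 = 1250 mm².
Equal strain + equilibrium ⇒ each member carries load in proportion to AE: A₁E₁ = 81970000 N, A₂E₂ = 135000000 N, ΣAE = 217000000 N.
F₁ = P·A₁E₁/ΣAE = 217000·81970000/217000000 = 81970 N.

82.0 kN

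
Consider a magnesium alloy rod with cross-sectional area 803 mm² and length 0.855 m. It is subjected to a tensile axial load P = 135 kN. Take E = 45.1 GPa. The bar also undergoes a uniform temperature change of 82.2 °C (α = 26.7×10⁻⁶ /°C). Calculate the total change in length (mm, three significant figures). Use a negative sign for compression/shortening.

5.06 mm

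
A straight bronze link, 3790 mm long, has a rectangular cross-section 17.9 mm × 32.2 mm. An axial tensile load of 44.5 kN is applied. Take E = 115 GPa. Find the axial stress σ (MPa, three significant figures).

A = 576.4 mm².
σ = N/A = 44500/576.4 = 77.21 MPa.

77.2 MPa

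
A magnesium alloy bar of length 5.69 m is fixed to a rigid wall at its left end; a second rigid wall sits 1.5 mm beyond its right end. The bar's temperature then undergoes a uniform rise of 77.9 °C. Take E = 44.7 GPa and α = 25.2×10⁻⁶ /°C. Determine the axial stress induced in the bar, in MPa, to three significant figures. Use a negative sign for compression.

Free thermal expansion αLΔT = 25.2e-6 · 5690 · 77.9 = 11.17 mm.
The walls engage after the gap closes; constrained expansion = 11.17 − 1.5 = 9.67 mm.
The walls impose strain ε = −(9.67)/5690 = -1.6995e-03; σ = Eε = 44700 · -1.6995e-03 = -75.97 MPa.

-76.0 MPa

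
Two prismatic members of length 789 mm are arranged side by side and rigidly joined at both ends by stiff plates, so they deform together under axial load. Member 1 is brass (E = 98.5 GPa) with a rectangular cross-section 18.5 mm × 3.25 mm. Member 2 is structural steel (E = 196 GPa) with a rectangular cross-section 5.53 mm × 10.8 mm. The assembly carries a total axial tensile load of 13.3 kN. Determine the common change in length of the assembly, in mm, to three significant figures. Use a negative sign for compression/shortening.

0.595 mm

A_1 = 60.12 mm².
A_2 = 59.72 mm².
Equal strain + equilibrium ⇒ each member carries load in proportion to AE: A₁E₁ = 5922000 N, A₂E₂ = 11710000 N, ΣAE = 17630000 N.
δ = PL/ΣAE = 13300·789/17630000 = 0.5953 mm.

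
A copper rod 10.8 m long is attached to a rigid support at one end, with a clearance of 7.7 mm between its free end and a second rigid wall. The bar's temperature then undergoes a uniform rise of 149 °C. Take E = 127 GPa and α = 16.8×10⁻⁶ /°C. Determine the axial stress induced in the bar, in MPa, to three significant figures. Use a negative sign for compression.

Free thermal expansion αLΔT = 16.8e-6 · 10800 · 149 = 27.03 mm.
The walls engage after the gap closes; constrained expansion = 27.03 − 7.7 = 19.33 mm.
The walls impose strain ε = −(19.33)/10800 = -1.7902e-03; σ = Eε = 127000 · -1.7902e-03 = -227.4 MPa.

-227 MPa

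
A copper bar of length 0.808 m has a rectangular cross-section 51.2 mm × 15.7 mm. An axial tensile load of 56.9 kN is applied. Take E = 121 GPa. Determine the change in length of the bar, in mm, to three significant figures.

0.473 mm

A = 803.8 mm².
δ_mech = NL/(AE) = 56900·808/(803.8·121000) = 0.4727 mm.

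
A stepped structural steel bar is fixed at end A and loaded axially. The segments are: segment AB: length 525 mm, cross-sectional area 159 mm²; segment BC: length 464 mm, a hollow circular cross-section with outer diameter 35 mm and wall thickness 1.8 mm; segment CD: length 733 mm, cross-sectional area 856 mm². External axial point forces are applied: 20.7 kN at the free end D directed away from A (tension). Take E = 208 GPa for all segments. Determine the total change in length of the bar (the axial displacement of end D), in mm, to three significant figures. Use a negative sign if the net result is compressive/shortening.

Internal axial forces (sectioning from the free end, tension +): N_CD = 20.7 kN, N_BC = 20.7 kN, N_AB = 20.7 kN.
A_BC = 187.7 mm².
δ_AB = 20700·525/(159·208000) = 0.3286 mm
δ_BC = 20700·464/(187.7·208000) = 0.246 mm
δ_CD = 20700·733/(856·208000) = 0.08522 mm
δ = Σδ_i = 0.6598 mm.

0.660 mm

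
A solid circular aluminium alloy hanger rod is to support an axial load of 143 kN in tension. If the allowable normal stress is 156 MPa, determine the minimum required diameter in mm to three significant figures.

34.2 mm

Required area A ≥ P/σ_allow = 143000/156 = 916.7 mm².
For a solid circular section, d ≥ √(4A/π) = 34.16 mm.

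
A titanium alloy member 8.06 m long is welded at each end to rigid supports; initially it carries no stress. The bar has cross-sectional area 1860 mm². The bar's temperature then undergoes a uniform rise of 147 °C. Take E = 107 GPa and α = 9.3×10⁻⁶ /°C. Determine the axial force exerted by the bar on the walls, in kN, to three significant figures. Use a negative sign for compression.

Free thermal expansion αLΔT = 9.3e-6 · 8060 · 147 = 11.02 mm.
The walls impose strain ε = −(11.02)/8060 = -1.3671e-03; σ = Eε = 107000 · -1.3671e-03 = -146.3 MPa.
Wall reaction R = σ·A = -146.3·1860 = -272100 N = -272.1 kN.

-272 kN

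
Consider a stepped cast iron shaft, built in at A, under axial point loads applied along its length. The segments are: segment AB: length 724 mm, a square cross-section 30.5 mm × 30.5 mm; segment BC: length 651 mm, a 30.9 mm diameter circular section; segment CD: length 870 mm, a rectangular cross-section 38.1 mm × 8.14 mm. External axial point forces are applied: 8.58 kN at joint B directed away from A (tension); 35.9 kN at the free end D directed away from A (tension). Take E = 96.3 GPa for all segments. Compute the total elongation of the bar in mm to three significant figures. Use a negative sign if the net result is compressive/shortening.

1.73 mm

Internal axial forces (sectioning from the free end, tension +): N_CD = 35.9 kN, N_BC = 35.9 kN, N_AB = 44.48 kN.
A_AB = 930.2 mm².
A_BC = 749.9 mm².
A_CD = 310.1 mm².
δ_AB = 44480·724/(930.2·96300) = 0.3595 mm
δ_BC = 35900·651/(749.9·96300) = 0.3236 mm
δ_CD = 35900·870/(310.1·96300) = 1.046 mm
δ = Σδ_i = 1.729 mm.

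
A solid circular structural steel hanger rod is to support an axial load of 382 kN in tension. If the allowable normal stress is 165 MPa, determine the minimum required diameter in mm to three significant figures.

54.3 mm

Required area A ≥ P/σ_allow = 382000/165 = 2315 mm².
For a solid circular section, d ≥ √(4A/π) = 54.29 mm.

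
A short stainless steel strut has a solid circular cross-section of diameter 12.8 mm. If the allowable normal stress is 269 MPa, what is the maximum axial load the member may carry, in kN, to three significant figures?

34.6 kN

A = 128.7 mm².
P_max = σ_allow · A = 269 · 128.7 = 34610 N = 34.61 kN.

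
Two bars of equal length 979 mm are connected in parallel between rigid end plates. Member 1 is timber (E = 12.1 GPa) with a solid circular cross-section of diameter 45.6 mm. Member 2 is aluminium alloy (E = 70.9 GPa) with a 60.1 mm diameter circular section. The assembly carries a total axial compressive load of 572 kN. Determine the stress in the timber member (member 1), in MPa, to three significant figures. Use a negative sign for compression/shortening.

-31.3 MPa

A_1 = 1633 mm².
A_2 = 2837 mm².
Equal strain + equilibrium ⇒ each member carries load in proportion to AE: A₁E₁ = 19760000 N, A₂E₂ = 201100000 N, ΣAE = 220900000 N.
σ₁ = P·E₁/ΣAE = -572000·12100/220900000 = -31.33 MPa.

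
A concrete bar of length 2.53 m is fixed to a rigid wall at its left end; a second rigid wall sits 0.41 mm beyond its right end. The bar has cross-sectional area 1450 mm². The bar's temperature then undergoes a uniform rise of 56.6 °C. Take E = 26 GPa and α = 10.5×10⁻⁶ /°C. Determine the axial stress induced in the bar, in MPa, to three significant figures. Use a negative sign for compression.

Free thermal expansion αLΔT = 10.5e-6 · 2530 · 56.6 = 1.504 mm.
The walls engage after the gap closes; constrained expansion = 1.504 − 0.41 = 1.094 mm.
The walls impose strain ε = −(1.094)/2530 = -4.3224e-04; σ = Eε = 26000 · -4.3224e-04 = -11.24 MPa.

-11.2 MPa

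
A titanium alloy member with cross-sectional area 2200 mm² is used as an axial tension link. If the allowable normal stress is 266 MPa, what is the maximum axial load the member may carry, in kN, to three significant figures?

P_max = σ_allow · A = 266 · 2200 = 585200 N = 585.2 kN.

585 kN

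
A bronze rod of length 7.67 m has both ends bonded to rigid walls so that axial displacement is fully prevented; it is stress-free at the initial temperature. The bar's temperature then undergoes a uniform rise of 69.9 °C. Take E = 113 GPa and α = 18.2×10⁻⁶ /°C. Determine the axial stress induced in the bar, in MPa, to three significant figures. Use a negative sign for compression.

-144 MPa

Free thermal expansion αLΔT = 18.2e-6 · 7670 · 69.9 = 9.758 mm.
The walls impose strain ε = −(9.758)/7670 = -1.2722e-03; σ = Eε = 113000 · -1.2722e-03 = -143.8 MPa.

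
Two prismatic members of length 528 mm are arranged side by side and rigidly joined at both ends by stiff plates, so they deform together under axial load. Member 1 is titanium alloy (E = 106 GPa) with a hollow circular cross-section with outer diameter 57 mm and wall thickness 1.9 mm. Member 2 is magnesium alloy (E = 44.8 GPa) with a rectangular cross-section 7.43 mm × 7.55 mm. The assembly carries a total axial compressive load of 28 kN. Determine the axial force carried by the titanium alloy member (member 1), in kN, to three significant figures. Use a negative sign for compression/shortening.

A_1 = 328.9 mm².
A_2 = 56.1 mm².
Equal strain + equilibrium ⇒ each member carries load in proportion to AE: A₁E₁ = 34860000 N, A₂E₂ = 2513000 N, ΣAE = 37380000 N.
F₁ = P·A₁E₁/ΣAE = -28000·34860000/37380000 = -26120 N.

-26.1 kN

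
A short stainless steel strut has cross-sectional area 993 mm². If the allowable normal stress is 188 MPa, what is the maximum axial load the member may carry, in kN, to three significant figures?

187 kN

P_max = σ_allow · A = 188 · 993 = 186700 N = 186.7 kN.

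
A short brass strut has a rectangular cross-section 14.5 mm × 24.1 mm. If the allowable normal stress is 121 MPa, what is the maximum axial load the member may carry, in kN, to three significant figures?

42.3 kN

A = 349.5 mm².
P_max = σ_allow · A = 121 · 349.5 = 42280 N = 42.28 kN.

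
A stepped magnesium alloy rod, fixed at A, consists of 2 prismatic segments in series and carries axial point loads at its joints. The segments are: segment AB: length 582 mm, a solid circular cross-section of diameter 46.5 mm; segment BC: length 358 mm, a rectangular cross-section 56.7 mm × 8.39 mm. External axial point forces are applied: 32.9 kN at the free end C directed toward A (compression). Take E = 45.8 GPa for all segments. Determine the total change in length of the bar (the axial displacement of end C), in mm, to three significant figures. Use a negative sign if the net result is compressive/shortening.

-0.787 mm

Internal axial forces (sectioning from the free end, tension +): N_BC = -32.9 kN, N_AB = -32.9 kN.
A_AB = 1698 mm².
A_BC = 475.7 mm².
δ_AB = -32900·582/(1698·45800) = -0.2462 mm
δ_BC = -32900·358/(475.7·45800) = -0.5406 mm
δ = Σδ_i = -0.7868 mm.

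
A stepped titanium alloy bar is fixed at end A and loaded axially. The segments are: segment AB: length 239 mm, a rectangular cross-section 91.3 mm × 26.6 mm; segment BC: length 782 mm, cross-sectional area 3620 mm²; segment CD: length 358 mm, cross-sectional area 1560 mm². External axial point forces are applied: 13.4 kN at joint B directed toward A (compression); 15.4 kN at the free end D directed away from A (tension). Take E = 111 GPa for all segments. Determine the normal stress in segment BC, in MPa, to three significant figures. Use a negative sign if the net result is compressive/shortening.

Internal axial forces (sectioning from the free end, tension +): N_CD = 15.4 kN, N_BC = 15.4 kN, N_AB = 2 kN.
σ_BC = N_BC/A_BC = 15400/3620 = 4.254 MPa.

4.25 MPa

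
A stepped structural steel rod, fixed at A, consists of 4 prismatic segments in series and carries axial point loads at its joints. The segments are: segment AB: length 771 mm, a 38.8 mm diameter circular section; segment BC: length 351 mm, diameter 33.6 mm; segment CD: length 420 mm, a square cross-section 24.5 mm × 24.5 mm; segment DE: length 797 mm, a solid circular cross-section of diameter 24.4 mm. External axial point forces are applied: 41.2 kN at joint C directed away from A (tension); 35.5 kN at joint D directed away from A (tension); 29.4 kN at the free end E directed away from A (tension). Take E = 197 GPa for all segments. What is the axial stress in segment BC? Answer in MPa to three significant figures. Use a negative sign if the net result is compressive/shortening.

120 MPa

Internal axial forces (sectioning from the free end, tension +): N_DE = 29.4 kN, N_CD = 64.9 kN, N_BC = 106.1 kN, N_AB = 106.1 kN.
A_BC = 886.7 mm².
σ_BC = N_BC/A_BC = 106100/886.7 = 119.7 MPa.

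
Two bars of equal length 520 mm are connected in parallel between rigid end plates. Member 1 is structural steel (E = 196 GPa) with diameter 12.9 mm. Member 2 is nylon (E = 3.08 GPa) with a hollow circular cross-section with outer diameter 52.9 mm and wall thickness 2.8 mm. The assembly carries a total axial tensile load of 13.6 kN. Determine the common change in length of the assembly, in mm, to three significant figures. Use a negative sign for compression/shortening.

0.262 mm

A_1 = 130.7 mm².
A_2 = 440.7 mm².
Equal strain + equilibrium ⇒ each member carries load in proportion to AE: A₁E₁ = 25620000 N, A₂E₂ = 1357000 N, ΣAE = 26970000 N.
δ = PL/ΣAE = 13600·520/26970000 = 0.2622 mm.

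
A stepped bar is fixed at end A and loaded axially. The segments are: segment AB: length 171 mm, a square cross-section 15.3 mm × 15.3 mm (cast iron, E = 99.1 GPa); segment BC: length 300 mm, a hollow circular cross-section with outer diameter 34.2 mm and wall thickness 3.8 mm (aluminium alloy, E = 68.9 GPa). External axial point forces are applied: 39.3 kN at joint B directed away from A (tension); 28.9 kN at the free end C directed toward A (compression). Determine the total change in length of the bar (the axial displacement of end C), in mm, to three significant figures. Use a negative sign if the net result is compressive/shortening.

-0.270 mm

Internal axial forces (sectioning from the free end, tension +): N_BC = -28.9 kN, N_AB = 10.4 kN.
A_AB = 234.1 mm².
A_BC = 362.9 mm².
δ_AB = 10400·171/(234.1·99100) = 0.07666 mm
δ_BC = -28900·300/(362.9·68900) = -0.3467 mm
δ = Σδ_i = -0.2701 mm.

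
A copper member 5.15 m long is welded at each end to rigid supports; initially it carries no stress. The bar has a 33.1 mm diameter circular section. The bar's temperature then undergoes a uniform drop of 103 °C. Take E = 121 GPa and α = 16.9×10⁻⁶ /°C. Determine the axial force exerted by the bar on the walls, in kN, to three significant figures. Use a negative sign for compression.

Free thermal expansion αLΔT = 16.9e-6 · 5150 · -103 = -8.965 mm.
The walls impose strain ε = −(-8.965)/5150 = 1.7407e-03; σ = Eε = 121000 · 1.7407e-03 = 210.6 MPa.
Wall reaction R = σ·A = 210.6·860.5 = 181200 N = 181.2 kN.

181 kN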